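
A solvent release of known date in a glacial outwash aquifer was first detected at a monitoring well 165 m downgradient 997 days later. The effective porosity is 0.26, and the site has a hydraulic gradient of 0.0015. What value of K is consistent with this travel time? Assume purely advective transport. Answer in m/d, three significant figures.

v = L / t = 165 / 997 = 0.1655 m/d
K = v · n / i = 0.1655 × 0.26 / 0.0015 = 28.7 m/d

28.7 m/d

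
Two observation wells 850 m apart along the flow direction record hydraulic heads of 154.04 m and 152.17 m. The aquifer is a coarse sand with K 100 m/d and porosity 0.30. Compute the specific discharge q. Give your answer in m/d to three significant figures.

0.220 m/d

Hydraulic gradient i = (154.04 − 152.17) / 850 = 1.87 / 850 = 0.002200
Darcy flux q = K·i = 100 × 0.002200 = 0.2200 m/d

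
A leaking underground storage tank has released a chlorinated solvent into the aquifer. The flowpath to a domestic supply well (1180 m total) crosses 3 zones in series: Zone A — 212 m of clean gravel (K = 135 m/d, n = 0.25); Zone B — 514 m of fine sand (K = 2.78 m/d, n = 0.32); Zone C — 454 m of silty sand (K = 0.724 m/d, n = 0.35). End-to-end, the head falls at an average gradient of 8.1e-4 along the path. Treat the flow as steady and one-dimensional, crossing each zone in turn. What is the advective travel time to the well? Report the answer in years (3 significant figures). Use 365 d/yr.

Steady 1-D flow in series ⇒ the Darcy flux q is identical in every zone and the zone head losses add (resistances L/K in series).
Σ(L/K) = 212/135 + 514/2.78 + 454/0.724 = 1.570 + 184.9 + 627.1 = 813.5 d
K_eq = L_total / Σ(L/K) = 1180 / 813.5 = 1.450 m/d
q = K_eq · i = 1.450 × 8.1e-4 = 0.001175 m/d (same in every zone)
Zone A: v = q/n = 0.001175/0.25 = 0.004699 m/d → t_A = 212/0.004699 = 45110 d
Zone B: v = q/n = 0.001175/0.32 = 0.003671 m/d → t_B = 514/0.003671 = 140000 d
Zone C: v = q/n = 0.001175/0.35 = 0.003357 m/d → t_C = 454/0.003357 = 135200 d
Total t = 45110 + 140000 + 135200 = 320400 d
   = 320400 / 365 = 878 yr

878 years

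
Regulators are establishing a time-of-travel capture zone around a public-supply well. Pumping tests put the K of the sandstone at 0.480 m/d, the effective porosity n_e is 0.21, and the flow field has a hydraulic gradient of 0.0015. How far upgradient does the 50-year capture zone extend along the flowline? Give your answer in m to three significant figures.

Darcy flux q = K·i = 0.480 × 0.0015 = 7.200e-4 m/d
v_s = q/n_e = 7.200e-4/0.21 = 0.003429 m/d
T = 50 yr × 365 = 18250 d
L = v × T = 0.003429 × 18250 = 62.57 m

62.6 m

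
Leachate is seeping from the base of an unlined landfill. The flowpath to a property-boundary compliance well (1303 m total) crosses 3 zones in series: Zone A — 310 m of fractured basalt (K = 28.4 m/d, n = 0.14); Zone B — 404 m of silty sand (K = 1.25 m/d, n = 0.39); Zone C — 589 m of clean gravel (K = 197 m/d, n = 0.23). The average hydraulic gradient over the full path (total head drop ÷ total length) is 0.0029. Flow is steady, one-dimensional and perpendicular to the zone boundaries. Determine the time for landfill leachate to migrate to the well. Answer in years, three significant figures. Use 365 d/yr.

Steady 1-D flow in series ⇒ the Darcy flux q is identical in every zone and the zone head losses add (resistances L/K in series).
Σ(L/K) = 310/28.4 + 404/1.25 + 589/197 = 10.92 + 323.2 + 2.990 = 337.1 d
K_eq = L_total / Σ(L/K) = 1303 / 337.1 = 3.865 m/d
q = K_eq · i = 3.865 × 0.0029 = 0.01121 m/d (same in every zone)
Zone A: v = q/n = 0.01121/0.14 = 0.08007 m/d → t_A = 310/0.08007 = 3872 d
Zone B: v = q/n = 0.01121/0.39 = 0.02874 m/d → t_B = 404/0.02874 = 14060 d
Zone C: v = q/n = 0.01121/0.23 = 0.04874 m/d → t_C = 589/0.04874 = 12090 d
Total t = 3872 + 14060 + 12090 = 30010 d
   = 30010 / 365 = 82.2 yr

82.2 years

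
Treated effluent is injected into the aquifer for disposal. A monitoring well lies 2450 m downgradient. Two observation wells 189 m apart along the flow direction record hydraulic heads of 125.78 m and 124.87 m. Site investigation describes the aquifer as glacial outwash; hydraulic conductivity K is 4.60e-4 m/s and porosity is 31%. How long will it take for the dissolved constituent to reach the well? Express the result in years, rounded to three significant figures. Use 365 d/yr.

10.9 years

Hydraulic gradient i = (125.78 − 124.87) / 189 = 0.91 / 189 = 0.004815
K = 4.60e-4 m/s × 86400 s/d = 39.74 m/d
q = Ki = 39.74 × 0.004815 = 0.1914 m/d
v = Ki/n = 39.74·0.004815/0.31 = 0.6173 m/d
t = L / v = 2450 / 0.6173 = 3969 d
   = 3969 / 365 = 10.9 yr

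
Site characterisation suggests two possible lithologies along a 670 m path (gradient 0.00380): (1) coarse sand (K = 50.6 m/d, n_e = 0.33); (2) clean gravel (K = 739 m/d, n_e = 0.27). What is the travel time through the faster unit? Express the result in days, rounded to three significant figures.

64.4 days

Unit 1 (coarse sand): v = 50.6×0.0038/0.33 = 0.5827 m/d, t = 670/0.5827 = 1150 d
Unit 2 (clean gravel): v = 739×0.0038/0.27 = 10.40 m/d, t = 670/10.40 = 64.42 d
Faster unit: t = 64.4 d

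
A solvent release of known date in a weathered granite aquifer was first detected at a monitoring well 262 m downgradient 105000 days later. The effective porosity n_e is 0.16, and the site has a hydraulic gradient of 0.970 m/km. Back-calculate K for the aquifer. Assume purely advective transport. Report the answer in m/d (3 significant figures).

0.412 m/d

v = L / t = 262 / 105000 = 0.002495 m/d
K = v · n / i = 0.002495 × 0.16 / 9.7e-4 = 0.412 m/d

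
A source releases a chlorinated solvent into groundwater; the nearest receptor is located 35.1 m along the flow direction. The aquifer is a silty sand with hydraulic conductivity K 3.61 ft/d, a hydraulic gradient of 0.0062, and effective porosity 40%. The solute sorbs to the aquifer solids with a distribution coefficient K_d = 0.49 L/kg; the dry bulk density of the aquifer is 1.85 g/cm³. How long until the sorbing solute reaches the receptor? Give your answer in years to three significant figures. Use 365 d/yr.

18.4 years

K = 3.61 ft/d × 0.3048 = 1.100 m/d
Specific discharge q = 1.100 × 0.0062 = 0.006822 m/d
Seepage velocity v = q / n = 0.006822 / 0.40 = 0.01706 m/d
Retardation R = 1 + ρ_b·K_d/n = 1 + 1.85×0.49/0.40 = 3.266
Contaminant velocity v_c = v/R = 0.01706/3.266 = 0.005222 m/d
t = L/v_c = 35.1/0.005222 = 6722 d
   = 6722/365 = 18.4 yr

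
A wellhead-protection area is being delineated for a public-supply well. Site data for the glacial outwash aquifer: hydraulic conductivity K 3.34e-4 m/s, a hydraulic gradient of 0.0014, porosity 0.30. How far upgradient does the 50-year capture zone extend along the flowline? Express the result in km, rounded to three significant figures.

2.46 km

K = 3.34e-4 m/s × 86400 s/d = 28.86 m/d
Darcy flux q = K·i = 28.86 × 0.0014 = 0.04040 m/d
v_s = q/n_e = 0.04040/0.30 = 0.1347 m/d
T = 50 yr × 365 = 18250 d
L = v × T = 0.1347 × 18250 = 2458 m
   = 2.46 km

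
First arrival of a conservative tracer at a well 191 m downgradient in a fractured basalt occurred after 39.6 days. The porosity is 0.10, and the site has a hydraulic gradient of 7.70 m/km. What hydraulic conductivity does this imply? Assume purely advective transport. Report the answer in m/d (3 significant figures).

62.6 m/d

v = L / t = 191 / 39.6 = 4.823 m/d
K = v · n / i = 4.823 × 0.10 / 0.0077 = 62.6 m/d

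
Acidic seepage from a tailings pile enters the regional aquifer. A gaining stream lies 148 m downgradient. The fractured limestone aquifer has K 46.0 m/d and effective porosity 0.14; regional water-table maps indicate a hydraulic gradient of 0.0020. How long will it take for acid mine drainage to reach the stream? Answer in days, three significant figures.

225 days

Darcy flux q = K·i = 46.0 × 0.0020 = 0.09200 m/d
Seepage velocity v = q / n = 0.09200 / 0.14 = 0.6571 m/d
t = L / v = 148 / 0.6571 = 225.2 d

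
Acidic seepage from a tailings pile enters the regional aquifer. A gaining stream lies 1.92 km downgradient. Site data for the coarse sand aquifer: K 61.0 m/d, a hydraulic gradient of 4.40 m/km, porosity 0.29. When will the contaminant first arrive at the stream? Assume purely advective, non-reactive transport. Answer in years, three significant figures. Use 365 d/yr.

5.68 years

q = Ki = 61.0 × 0.0044 = 0.2684 m/d
Seepage velocity v = q / n = 0.2684 / 0.29 = 0.9255 m/d
L = 1.92 km = 1920 m
t = L / v = 1920 / 0.9255 = 2075 d
   = 2075 / 365 = 5.68 yr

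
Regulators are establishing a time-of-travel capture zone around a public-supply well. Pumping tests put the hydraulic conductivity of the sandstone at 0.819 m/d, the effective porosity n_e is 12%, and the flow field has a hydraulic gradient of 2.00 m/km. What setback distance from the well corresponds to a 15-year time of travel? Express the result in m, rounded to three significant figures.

74.7 m

Specific discharge q = 0.819 × 0.0020 = 0.001638 m/d
v_s = q/n_e = 0.001638/0.12 = 0.01365 m/d
T = 15 yr × 365 = 5475 d
L = v × T = 0.01365 × 5475 = 74.73 m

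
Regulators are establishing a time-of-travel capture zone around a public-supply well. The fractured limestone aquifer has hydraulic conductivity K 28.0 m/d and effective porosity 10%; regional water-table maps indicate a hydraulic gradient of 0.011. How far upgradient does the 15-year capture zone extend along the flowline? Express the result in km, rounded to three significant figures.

Darcy flux q = K·i = 28.0 × 0.011 = 0.3080 m/d
Seepage velocity v = q / n = 0.3080 / 0.10 = 3.080 m/d
T = 15 yr × 365 = 5475 d
L = v × T = 3.080 × 5475 = 16860 m
   = 16.9 km

16.9 km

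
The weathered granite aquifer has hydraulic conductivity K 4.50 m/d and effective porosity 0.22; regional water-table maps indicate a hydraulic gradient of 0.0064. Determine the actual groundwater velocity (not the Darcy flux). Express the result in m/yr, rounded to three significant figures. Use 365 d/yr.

47.8 m/yr

q = Ki = 4.50 × 0.0064 = 0.02880 m/d
v = Ki/n = 4.50·0.0064/0.22 = 0.1309 m/d
   = 0.1309 × 365 = 47.8 m/yr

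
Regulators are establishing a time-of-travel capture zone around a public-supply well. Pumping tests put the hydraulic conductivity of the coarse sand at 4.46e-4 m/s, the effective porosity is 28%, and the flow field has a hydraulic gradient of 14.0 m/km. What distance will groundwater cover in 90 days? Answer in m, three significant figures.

K = 4.46e-4 m/s × 86400 s/d = 38.53 m/d
Darcy flux q = K·i = 38.53 × 0.014 = 0.5395 m/d
v_s = q/n_e = 0.5395/0.28 = 1.927 m/d
L = v × T = 1.927 × 90 = 173.4 m

173 m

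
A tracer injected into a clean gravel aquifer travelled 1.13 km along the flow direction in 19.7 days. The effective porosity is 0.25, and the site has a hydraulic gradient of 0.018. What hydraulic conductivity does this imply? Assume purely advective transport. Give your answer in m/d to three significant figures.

L = 1.13 km = 1130 m
v = L / t = 1130 / 19.7 = 57.36 m/d
K = v · n / i = 57.36 × 0.25 / 0.018 = 797 m/d

797 m/d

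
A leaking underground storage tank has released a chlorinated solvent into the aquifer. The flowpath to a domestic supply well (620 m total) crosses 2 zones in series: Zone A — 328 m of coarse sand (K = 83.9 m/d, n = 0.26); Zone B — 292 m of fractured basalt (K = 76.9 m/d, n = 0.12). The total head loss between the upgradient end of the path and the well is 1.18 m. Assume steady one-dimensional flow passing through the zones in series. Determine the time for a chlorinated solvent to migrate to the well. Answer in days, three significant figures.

786 days

Continuity: the same q passes through each zone, so ΔH = q·Σ(L_j/K_j) — the zones act as resistances in series.
Σ(L/K) = 328/83.9 + 292/76.9 = 3.909 + 3.797 = 7.707 d
q = ΔH / Σ(L/K) = 1.18 / 7.707 = 0.1531 m/d (same in every zone)
Zone A: v = q/n = 0.1531/0.26 = 0.5889 m/d → t_A = 328/0.5889 = 557.0 d
Zone B: v = q/n = 0.1531/0.12 = 1.276 m/d → t_B = 292/1.276 = 228.8 d
Total t = 557.0 + 228.8 = 785.8 d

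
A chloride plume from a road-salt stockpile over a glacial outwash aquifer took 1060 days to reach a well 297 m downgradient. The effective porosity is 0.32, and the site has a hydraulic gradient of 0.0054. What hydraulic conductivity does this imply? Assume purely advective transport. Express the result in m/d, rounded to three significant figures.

v = L / t = 297 / 1060 = 0.2802 m/d
K = v · n / i = 0.2802 × 0.32 / 0.0054 = 16.6 m/d

16.6 m/d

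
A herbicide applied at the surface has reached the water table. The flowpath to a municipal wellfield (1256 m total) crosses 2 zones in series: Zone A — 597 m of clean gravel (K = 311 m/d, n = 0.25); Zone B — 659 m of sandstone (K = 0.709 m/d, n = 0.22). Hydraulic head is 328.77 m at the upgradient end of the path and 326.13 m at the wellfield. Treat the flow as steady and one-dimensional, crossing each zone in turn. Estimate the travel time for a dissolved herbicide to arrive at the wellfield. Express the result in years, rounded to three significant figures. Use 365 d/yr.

284 years

Total head drop ΔH = 328.77 − 326.13 = 2.64 m
Continuity: the same q passes through each zone, so ΔH = q·Σ(L_j/K_j) — the zones act as resistances in series.
Σ(L/K) = 597/311 + 659/0.709 = 1.920 + 929.5 = 931.4 d
q = ΔH / Σ(L/K) = 2.64 / 931.4 = 0.002834 m/d (same in every zone)
Zone A: v = q/n = 0.002834/0.25 = 0.01134 m/d → t_A = 597/0.01134 = 52660 d
Zone B: v = q/n = 0.002834/0.22 = 0.01288 m/d → t_B = 659/0.01288 = 51150 d
Total t = 52660 + 51150 = 103800 d
   = 103800 / 365 = 284 yr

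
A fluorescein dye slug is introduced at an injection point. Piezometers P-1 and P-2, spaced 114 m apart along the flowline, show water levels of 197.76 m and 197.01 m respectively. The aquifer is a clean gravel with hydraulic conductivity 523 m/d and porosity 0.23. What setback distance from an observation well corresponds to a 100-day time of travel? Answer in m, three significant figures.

1500 m

Hydraulic gradient i = (197.76 − 197.01) / 114 = 0.75 / 114 = 0.006579
Darcy flux q = K·i = 523 × 0.006579 = 3.441 m/d
v_s = q/n_e = 3.441/0.23 = 14.96 m/d
L = v × T = 14.96 × 100 = 1496 m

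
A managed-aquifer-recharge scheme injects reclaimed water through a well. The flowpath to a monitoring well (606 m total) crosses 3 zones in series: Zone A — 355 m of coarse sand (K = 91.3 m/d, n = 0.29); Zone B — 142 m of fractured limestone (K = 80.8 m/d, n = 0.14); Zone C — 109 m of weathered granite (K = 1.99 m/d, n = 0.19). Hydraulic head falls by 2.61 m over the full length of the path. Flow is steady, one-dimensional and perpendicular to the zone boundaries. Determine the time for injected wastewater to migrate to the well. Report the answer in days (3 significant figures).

Steady 1-D flow in series ⇒ the Darcy flux q is identical in every zone and the zone head losses add (resistances L/K in series).
Σ(L/K) = 355/91.3 + 142/80.8 + 109/1.99 = 3.888 + 1.757 + 54.77 = 60.42 d
q = ΔH / Σ(L/K) = 2.61 / 60.42 = 0.04320 m/d (same in every zone)
Zone A: v = q/n = 0.04320/0.29 = 0.1490 m/d → t_A = 355/0.1490 = 2383 d
Zone B: v = q/n = 0.04320/0.14 = 0.3086 m/d → t_B = 142/0.3086 = 460.2 d
Zone C: v = q/n = 0.04320/0.19 = 0.2274 m/d → t_C = 109/0.2274 = 479.4 d
Total t = 2383 + 460.2 + 479.4 = 3323 d

3320 days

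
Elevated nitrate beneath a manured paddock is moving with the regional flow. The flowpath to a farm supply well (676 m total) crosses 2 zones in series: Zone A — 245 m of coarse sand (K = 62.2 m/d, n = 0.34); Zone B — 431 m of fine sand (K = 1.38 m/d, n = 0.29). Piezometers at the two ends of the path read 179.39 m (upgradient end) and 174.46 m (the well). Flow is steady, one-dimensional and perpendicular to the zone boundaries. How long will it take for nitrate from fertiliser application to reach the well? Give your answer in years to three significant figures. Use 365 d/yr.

Total head drop ΔH = 179.39 − 174.46 = 4.93 m
Steady 1-D flow in series ⇒ the Darcy flux q is identical in every zone and the zone head losses add (resistances L/K in series).
Σ(L/K) = 245/62.2 + 431/1.38 = 3.939 + 312.3 = 316.3 d
q = ΔH / Σ(L/K) = 4.93 / 316.3 = 0.01559 m/d (same in every zone)
Zone A: v = q/n = 0.01559/0.34 = 0.04585 m/d → t_A = 245/0.04585 = 5344 d
Zone B: v = q/n = 0.01559/0.29 = 0.05375 m/d → t_B = 431/0.05375 = 8018 d
Total t = 5344 + 8018 = 13360 d
   = 13360 / 365 = 36.6 yr

36.6 years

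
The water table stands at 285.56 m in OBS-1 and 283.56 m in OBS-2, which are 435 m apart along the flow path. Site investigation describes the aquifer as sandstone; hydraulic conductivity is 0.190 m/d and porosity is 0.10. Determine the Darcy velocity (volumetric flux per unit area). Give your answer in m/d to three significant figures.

Hydraulic gradient i = (285.56 − 283.56) / 435 = 2.00 / 435 = 0.004598
Darcy flux q = K·i = 0.190 × 0.004598 = 8.736e-4 m/d

8.74e-4 m/d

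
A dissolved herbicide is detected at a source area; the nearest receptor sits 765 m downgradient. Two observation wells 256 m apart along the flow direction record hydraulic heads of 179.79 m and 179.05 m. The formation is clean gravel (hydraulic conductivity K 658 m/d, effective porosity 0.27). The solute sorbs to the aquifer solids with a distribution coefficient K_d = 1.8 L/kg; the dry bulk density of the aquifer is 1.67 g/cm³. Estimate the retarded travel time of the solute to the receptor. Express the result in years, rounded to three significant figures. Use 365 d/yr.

3.61 years

Hydraulic gradient i = (179.79 − 179.05) / 256 = 0.74 / 256 = 0.002891
q = Ki = 658 × 0.002891 = 1.902 m/d
Seepage velocity v = q / n = 1.902 / 0.27 = 7.045 m/d
Retardation R = 1 + ρ_b·K_d/n = 1 + 1.67×1.8/0.27 = 12.13
Contaminant velocity v_c = v/R = 7.045/12.13 = 0.5806 m/d
t = L/v_c = 765/0.5806 = 1318 d
   = 1318/365 = 3.61 yr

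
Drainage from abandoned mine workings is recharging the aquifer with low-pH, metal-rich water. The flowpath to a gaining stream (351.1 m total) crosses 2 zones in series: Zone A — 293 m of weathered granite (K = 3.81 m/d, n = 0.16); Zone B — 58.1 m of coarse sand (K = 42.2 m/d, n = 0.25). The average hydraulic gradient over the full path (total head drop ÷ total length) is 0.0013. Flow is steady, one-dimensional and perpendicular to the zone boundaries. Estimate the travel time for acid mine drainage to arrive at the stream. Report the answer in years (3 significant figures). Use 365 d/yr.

Continuity: the same q passes through each zone, so ΔH = q·Σ(L_j/K_j) — the zones act as resistances in series.
Σ(L/K) = 293/3.81 + 58.1/42.2 = 76.90 + 1.377 = 78.28 d
K_eq = L_total / Σ(L/K) = 351.1 / 78.28 = 4.485 m/d
q = K_eq · i = 4.485 × 0.0013 = 0.005831 m/d (same in every zone)
Zone A: v = q/n = 0.005831/0.16 = 0.03644 m/d → t_A = 293/0.03644 = 8040 d
Zone B: v = q/n = 0.005831/0.25 = 0.02332 m/d → t_B = 58.1/0.02332 = 2491 d
Total t = 8040 + 2491 = 10530 d
   = 10530 / 365 = 28.9 yr

28.9 years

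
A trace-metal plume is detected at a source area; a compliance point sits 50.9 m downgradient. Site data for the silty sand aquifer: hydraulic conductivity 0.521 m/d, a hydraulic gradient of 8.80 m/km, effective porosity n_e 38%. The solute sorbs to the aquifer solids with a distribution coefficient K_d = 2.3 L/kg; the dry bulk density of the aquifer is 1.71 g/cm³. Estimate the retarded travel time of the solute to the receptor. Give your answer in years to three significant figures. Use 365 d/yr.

q = Ki = 0.521 × 0.0088 = 0.004585 m/d
Seepage velocity v = q / n = 0.004585 / 0.38 = 0.01207 m/d
Retardation R = 1 + ρ_b·K_d/n = 1 + 1.71×2.3/0.38 = 11.35
Contaminant velocity v_c = v/R = 0.01207/11.35 = 0.001063 m/d
t = L/v_c = 50.9/0.001063 = 47880 d
   = 47880/365 = 131 yr

131 years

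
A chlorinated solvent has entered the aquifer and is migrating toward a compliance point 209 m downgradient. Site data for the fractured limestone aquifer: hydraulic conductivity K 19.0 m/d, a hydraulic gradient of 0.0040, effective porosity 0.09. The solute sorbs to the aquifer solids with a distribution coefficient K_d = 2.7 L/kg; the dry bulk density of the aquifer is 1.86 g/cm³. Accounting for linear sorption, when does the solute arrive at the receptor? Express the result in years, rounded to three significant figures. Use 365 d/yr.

q = Ki = 19.0 × 0.0040 = 0.07600 m/d
v = Ki/n = 19.0·0.0040/0.09 = 0.8444 m/d
Retardation R = 1 + ρ_b·K_d/n = 1 + 1.86×2.7/0.09 = 56.80
Contaminant velocity v_c = v/R = 0.8444/56.80 = 0.01487 m/d
t = L/v_c = 209/0.01487 = 14060 d
   = 14060/365 = 38.5 yr

38.5 years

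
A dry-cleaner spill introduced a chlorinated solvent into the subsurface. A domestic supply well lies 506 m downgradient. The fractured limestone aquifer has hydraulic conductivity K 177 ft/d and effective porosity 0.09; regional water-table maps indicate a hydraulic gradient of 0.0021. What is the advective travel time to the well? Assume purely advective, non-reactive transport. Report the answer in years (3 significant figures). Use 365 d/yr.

K = 177 ft/d × 0.3048 = 53.95 m/d
Darcy flux q = K·i = 53.95 × 0.0021 = 0.1133 m/d
Seepage velocity v = q / n = 0.1133 / 0.09 = 1.259 m/d
t = L / v = 506 / 1.259 = 402.0 d
   = 402.0 / 365 = 1.10 yr

1.10 years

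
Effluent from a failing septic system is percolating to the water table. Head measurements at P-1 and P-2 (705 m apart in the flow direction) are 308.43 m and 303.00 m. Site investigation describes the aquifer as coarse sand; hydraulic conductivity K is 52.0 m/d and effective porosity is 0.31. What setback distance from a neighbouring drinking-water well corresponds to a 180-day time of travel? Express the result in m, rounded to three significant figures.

233 m

Hydraulic gradient i = (308.43 − 303.00) / 705 = 5.43 / 705 = 0.007702
Specific discharge q = 52.0 × 0.007702 = 0.4005 m/d
v_s = q/n_e = 0.4005/0.31 = 1.292 m/d
L = v × T = 1.292 × 180 = 232.6 m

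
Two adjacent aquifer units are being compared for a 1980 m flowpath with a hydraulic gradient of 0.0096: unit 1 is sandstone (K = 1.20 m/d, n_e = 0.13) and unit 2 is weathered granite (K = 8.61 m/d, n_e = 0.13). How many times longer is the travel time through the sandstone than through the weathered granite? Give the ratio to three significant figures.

Unit 1 (sandstone): v = 1.20×0.0096/0.13 = 0.08862 m/d, t = 1980/0.08862 = 22340 d
Unit 2 (weathered granite): v = 8.61×0.0096/0.13 = 0.6358 m/d, t = 1980/0.6358 = 3114 d
t(sandstone) / t(weathered granite) = 22340/3114 = 7.17

7.17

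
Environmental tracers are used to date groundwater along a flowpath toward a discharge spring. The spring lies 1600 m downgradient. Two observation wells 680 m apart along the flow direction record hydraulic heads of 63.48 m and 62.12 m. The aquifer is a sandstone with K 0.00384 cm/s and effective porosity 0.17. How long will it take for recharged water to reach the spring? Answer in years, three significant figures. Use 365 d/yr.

112 years

Hydraulic gradient i = (63.48 − 62.12) / 680 = 1.36 / 680 = 0.002000
K = 0.00384 cm/s × 864 = 3.318 m/d
q = Ki = 3.318 × 0.002000 = 0.006636 m/d
Seepage velocity v = q / n = 0.006636 / 0.17 = 0.03903 m/d
t = L / v = 1600 / 0.03903 = 40990 d
   = 40990 / 365 = 112 yr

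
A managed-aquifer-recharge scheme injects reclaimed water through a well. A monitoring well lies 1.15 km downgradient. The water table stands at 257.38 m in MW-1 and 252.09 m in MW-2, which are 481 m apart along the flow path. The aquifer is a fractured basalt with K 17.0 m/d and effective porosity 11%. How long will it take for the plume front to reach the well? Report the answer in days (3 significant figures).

677 days

Hydraulic gradient i = (257.38 − 252.09) / 481 = 5.29 / 481 = 0.01100
q = Ki = 17.0 × 0.01100 = 0.1870 m/d
v = Ki/n = 17.0·0.01100/0.11 = 1.700 m/d
L = 1.15 km = 1150 m
t = L / v = 1150 / 1.700 = 676.6 d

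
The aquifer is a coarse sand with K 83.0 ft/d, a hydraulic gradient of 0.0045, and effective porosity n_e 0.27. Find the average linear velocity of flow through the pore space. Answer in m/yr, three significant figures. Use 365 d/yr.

154 m/yr

K = 83.0 ft/d × 0.3048 = 25.30 m/d
Darcy flux q = K·i = 25.30 × 0.0045 = 0.1138 m/d
v_s = q/n_e = 0.1138/0.27 = 0.4216 m/d
   = 0.4216 × 365 = 154 m/yr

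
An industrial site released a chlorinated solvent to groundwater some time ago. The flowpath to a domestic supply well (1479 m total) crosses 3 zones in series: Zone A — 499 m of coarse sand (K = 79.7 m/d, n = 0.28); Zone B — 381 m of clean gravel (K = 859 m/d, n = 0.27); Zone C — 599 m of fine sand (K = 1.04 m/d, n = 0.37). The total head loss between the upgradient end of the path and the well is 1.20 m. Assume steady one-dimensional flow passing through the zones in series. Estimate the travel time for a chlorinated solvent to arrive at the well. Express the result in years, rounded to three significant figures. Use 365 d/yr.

Steady 1-D flow in series ⇒ the Darcy flux q is identical in every zone and the zone head losses add (resistances L/K in series).
Σ(L/K) = 499/79.7 + 381/859 + 599/1.04 = 6.261 + 0.4435 + 576.0 = 582.7 d
q = ΔH / Σ(L/K) = 1.20 / 582.7 = 0.002059 m/d (same in every zone)
Zone A: v = q/n = 0.002059/0.28 = 0.007355 m/d → t_A = 499/0.007355 = 67840 d
Zone B: v = q/n = 0.002059/0.27 = 0.007628 m/d → t_B = 381/0.007628 = 49950 d
Zone C: v = q/n = 0.002059/0.37 = 0.005566 m/d → t_C = 599/0.005566 = 107600 d
Total t = 67840 + 49950 + 107600 = 225400 d
   = 225400 / 365 = 618 yr

618 years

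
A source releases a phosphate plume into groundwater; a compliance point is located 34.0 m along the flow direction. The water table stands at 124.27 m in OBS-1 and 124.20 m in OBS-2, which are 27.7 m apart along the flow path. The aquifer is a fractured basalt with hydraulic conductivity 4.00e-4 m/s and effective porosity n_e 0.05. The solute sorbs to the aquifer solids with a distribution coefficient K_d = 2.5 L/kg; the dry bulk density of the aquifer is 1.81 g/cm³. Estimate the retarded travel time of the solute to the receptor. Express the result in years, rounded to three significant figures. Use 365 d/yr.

Hydraulic gradient i = (124.27 − 124.20) / 27.7 = 0.07 / 27.7 = 0.002527
K = 4.00e-4 m/s × 86400 s/d = 34.56 m/d
Specific discharge q = 34.56 × 0.002527 = 0.08734 m/d
v = Ki/n = 34.56·0.002527/0.05 = 1.747 m/d
Retardation R = 1 + ρ_b·K_d/n = 1 + 1.81×2.5/0.05 = 91.50
Contaminant velocity v_c = v/R = 1.747/91.50 = 0.01909 m/d
t = L/v_c = 34.0/0.01909 = 1781 d
   = 1781/365 = 4.88 yr

4.88 years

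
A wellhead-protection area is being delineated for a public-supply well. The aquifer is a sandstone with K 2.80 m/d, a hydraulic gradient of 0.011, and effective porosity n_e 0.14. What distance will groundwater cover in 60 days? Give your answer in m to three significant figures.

q = Ki = 2.80 × 0.011 = 0.03080 m/d
Seepage velocity v = q / n = 0.03080 / 0.14 = 0.2200 m/d
L = v × T = 0.2200 × 60 = 13.20 m

13.2 m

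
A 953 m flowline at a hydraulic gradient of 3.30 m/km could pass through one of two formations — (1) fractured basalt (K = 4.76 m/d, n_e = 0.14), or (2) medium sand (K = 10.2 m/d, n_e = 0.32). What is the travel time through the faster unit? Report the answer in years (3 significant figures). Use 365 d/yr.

23.3 years

Unit 1 (fractured basalt): v = 4.76×0.0033/0.14 = 0.1122 m/d, t = 953/0.1122 = 8494 d
Unit 2 (medium sand): v = 10.2×0.0033/0.32 = 0.1052 m/d, t = 953/0.1052 = 9060 d
Faster: 8494 d / 365 = 23.3 yr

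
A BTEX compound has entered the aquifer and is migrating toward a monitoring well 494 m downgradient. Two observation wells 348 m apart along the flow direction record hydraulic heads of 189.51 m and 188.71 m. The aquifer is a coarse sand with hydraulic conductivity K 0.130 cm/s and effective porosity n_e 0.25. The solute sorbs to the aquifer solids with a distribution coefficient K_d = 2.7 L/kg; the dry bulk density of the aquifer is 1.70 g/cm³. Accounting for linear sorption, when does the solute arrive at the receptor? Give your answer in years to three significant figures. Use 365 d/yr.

25.4 years

Hydraulic gradient i = (189.51 − 188.71) / 348 = 0.80 / 348 = 0.002299
K = 0.130 cm/s × 864 = 112.3 m/d
Darcy flux q = K·i = 112.3 × 0.002299 = 0.2582 m/d
v = Ki/n = 112.3·0.002299/0.25 = 1.033 m/d
Retardation R = 1 + ρ_b·K_d/n = 1 + 1.70×2.7/0.25 = 19.36
Contaminant velocity v_c = v/R = 1.033/19.36 = 0.05335 m/d
t = L/v_c = 494/0.05335 = 9260 d
   = 9260/365 = 25.4 yr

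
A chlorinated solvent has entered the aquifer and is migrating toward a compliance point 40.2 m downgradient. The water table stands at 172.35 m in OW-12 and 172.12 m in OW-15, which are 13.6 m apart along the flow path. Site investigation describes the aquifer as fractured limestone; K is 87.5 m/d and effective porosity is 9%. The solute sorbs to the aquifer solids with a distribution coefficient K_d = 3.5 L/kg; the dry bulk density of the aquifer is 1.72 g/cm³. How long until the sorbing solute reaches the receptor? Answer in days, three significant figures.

Hydraulic gradient i = (172.35 − 172.12) / 13.6 = 0.23 / 13.6 = 0.01691
Specific discharge q = 87.5 × 0.01691 = 1.480 m/d
Seepage velocity v = q / n = 1.480 / 0.09 = 16.44 m/d
Retardation R = 1 + ρ_b·K_d/n = 1 + 1.72×3.5/0.09 = 67.89
Contaminant velocity v_c = v/R = 16.44/67.89 = 0.2422 m/d
t = L/v_c = 40.2/0.2422 = 166.0 d

166 days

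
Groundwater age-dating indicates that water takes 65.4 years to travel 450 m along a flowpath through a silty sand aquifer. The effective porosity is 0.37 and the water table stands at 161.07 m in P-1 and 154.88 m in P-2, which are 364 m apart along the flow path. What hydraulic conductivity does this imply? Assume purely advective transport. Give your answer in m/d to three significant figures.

Hydraulic gradient i = (161.07 − 154.88) / 364 = 6.19 / 364 = 0.01701
t = 65.4 years = 23870 d
v = L / t = 450 / 23870 = 0.01885 m/d
K = v · n / i = 0.01885 × 0.37 / 0.01701 = 0.410 m/d

0.410 m/d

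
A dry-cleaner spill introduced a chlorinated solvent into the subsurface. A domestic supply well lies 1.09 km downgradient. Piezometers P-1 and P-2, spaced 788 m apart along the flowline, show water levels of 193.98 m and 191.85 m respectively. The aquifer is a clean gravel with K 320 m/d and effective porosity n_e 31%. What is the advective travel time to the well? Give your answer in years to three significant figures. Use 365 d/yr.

Hydraulic gradient i = (193.98 − 191.85) / 788 = 2.13 / 788 = 0.002703
Specific discharge q = 320 × 0.002703 = 0.8650 m/d
Average linear velocity = 0.8650 / 0.31 = 2.790 m/d
L = 1.09 km = 1090 m
t = L / v = 1090 / 2.790 = 390.6 d
   = 390.6 / 365 = 1.07 yr

1.07 years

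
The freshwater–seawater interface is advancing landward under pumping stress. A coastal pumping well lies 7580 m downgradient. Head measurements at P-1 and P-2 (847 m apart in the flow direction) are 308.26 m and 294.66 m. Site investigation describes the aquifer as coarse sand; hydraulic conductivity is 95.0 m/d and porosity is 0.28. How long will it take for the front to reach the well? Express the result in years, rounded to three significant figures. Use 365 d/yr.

3.81 years

Hydraulic gradient i = (308.26 − 294.66) / 847 = 13.60 / 847 = 0.01606
Specific discharge q = 95.0 × 0.01606 = 1.525 m/d
Average linear velocity = 1.525 / 0.28 = 5.448 m/d
t = L / v = 7580 / 5.448 = 1391 d
   = 1391 / 365 = 3.81 yr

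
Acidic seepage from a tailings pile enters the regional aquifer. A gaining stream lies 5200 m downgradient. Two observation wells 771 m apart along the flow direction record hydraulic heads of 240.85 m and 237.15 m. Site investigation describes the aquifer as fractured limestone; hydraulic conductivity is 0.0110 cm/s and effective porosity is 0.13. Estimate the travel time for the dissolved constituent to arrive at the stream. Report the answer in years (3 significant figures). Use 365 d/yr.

Hydraulic gradient i = (240.85 − 237.15) / 771 = 3.70 / 771 = 0.004799
K = 0.0110 cm/s × 864 = 9.504 m/d
Darcy flux q = K·i = 9.504 × 0.004799 = 0.04561 m/d
Average linear velocity = 0.04561 / 0.13 = 0.3508 m/d
t = L / v = 5200 / 0.3508 = 14820 d
   = 14820 / 365 = 40.6 yr

40.6 years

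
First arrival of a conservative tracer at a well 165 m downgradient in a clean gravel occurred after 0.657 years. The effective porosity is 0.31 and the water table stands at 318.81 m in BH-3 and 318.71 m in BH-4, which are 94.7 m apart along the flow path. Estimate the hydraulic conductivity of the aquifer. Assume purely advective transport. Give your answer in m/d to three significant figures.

Hydraulic gradient i = (318.81 − 318.71) / 94.7 = 0.10 / 94.7 = 0.001056
t = 0.657 years = 239.8 d
v = L / t = 165 / 239.8 = 0.6881 m/d
K = v · n / i = 0.6881 × 0.31 / 0.001056 = 202 m/d

202 m/d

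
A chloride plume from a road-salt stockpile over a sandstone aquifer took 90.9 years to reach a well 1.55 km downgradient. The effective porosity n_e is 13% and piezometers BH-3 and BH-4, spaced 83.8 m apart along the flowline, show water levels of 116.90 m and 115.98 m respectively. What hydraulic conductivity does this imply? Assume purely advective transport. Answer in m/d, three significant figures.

Hydraulic gradient i = (116.90 − 115.98) / 83.8 = 0.92 / 83.8 = 0.01098
t = 90.9 years = 33180 d
L = 1.55 km = 1550 m
v = L / t = 1550 / 33180 = 0.04672 m/d
K = v · n / i = 0.04672 × 0.13 / 0.01098 = 0.553 m/d

0.553 m/d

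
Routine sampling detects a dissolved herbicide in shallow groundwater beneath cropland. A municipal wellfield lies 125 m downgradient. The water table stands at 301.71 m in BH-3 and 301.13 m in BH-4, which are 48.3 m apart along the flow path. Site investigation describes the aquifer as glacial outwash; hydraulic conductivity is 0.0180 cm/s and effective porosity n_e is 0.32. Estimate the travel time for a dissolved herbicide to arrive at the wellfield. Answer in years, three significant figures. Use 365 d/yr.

Hydraulic gradient i = (301.71 − 301.13) / 48.3 = 0.58 / 48.3 = 0.01201
K = 0.0180 cm/s × 864 = 15.55 m/d
Darcy flux q = K·i = 15.55 × 0.01201 = 0.1868 m/d
Average linear velocity = 0.1868 / 0.32 = 0.5836 m/d
t = L / v = 125 / 0.5836 = 214.2 d
   = 214.2 / 365 = 0.587 yr

0.587 years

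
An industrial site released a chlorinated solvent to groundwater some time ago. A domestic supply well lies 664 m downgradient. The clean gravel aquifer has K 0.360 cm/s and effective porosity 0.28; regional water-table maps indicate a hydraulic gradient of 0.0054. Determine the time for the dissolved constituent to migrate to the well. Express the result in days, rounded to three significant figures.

K = 0.360 cm/s × 864 = 311.0 m/d
Darcy flux q = K·i = 311.0 × 0.0054 = 1.680 m/d
Seepage velocity v = q / n = 1.680 / 0.28 = 5.999 m/d
t = L / v = 664 / 5.999 = 110.7 d

111 days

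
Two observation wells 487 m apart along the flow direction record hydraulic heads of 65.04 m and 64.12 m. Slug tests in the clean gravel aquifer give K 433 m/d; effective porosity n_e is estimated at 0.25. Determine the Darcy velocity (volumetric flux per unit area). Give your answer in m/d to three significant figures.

0.818 m/d

Hydraulic gradient i = (65.04 − 64.12) / 487 = 0.92 / 487 = 0.001889
Darcy flux q = K·i = 433 × 0.001889 = 0.8180 m/d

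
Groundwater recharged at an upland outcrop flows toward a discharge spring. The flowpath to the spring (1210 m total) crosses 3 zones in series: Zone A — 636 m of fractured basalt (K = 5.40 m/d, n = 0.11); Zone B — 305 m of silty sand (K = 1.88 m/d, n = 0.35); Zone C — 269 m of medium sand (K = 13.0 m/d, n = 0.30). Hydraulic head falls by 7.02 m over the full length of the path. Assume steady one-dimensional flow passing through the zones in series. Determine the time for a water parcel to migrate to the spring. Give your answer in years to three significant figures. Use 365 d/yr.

30.2 years

Steady 1-D flow in series ⇒ the Darcy flux q is identical in every zone and the zone head losses add (resistances L/K in series).
Σ(L/K) = 636/5.40 + 305/1.88 + 269/13.0 = 117.8 + 162.2 + 20.69 = 300.7 d
q = ΔH / Σ(L/K) = 7.02 / 300.7 = 0.02335 m/d (same in every zone)
Zone A: v = q/n = 0.02335/0.11 = 0.2122 m/d → t_A = 636/0.2122 = 2997 d
Zone B: v = q/n = 0.02335/0.35 = 0.06670 m/d → t_B = 305/0.06670 = 4573 d
Zone C: v = q/n = 0.02335/0.30 = 0.07782 m/d → t_C = 269/0.07782 = 3457 d
Total t = 2997 + 4573 + 3457 = 11030 d
   = 11030 / 365 = 30.2 yr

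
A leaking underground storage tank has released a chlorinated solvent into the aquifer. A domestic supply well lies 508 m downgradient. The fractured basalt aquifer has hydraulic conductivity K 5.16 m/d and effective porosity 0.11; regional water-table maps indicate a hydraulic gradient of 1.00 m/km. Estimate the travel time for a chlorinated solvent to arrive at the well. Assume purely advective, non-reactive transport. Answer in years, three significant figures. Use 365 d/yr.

29.7 years

Specific discharge q = 5.16 × 0.0010 = 0.005160 m/d
v = Ki/n = 5.16·0.0010/0.11 = 0.04691 m/d
t = L / v = 508 / 0.04691 = 10830 d
   = 10830 / 365 = 29.7 yr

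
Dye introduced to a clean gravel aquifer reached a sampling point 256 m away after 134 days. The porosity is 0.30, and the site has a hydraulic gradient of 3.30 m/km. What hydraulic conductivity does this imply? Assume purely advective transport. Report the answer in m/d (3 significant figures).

174 m/d

v = L / t = 256 / 134 = 1.910 m/d
K = v · n / i = 1.910 × 0.30 / 0.0033 = 174 m/d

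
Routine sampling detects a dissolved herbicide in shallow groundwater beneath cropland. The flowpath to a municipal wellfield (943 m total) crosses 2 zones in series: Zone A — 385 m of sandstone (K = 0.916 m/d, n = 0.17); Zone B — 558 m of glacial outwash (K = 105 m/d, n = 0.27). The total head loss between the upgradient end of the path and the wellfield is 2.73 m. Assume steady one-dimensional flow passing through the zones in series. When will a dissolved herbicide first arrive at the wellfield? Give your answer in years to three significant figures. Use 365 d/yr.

Continuity: the same q passes through each zone, so ΔH = q·Σ(L_j/K_j) — the zones act as resistances in series.
Σ(L/K) = 385/0.916 + 558/105 = 420.3 + 5.314 = 425.6 d
q = ΔH / Σ(L/K) = 2.73 / 425.6 = 0.006414 m/d (same in every zone)
Zone A: v = q/n = 0.006414/0.17 = 0.03773 m/d → t_A = 385/0.03773 = 10200 d
Zone B: v = q/n = 0.006414/0.27 = 0.02376 m/d → t_B = 558/0.02376 = 23490 d
Total t = 10200 + 23490 = 33690 d
   = 33690 / 365 = 92.3 yr

92.3 years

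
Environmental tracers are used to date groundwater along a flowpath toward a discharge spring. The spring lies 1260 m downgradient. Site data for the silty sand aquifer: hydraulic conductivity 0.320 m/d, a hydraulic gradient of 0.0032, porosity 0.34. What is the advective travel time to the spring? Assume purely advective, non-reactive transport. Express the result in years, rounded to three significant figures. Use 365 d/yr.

1150 years

Specific discharge q = 0.320 × 0.0032 = 0.001024 m/d
Seepage velocity v = q / n = 0.001024 / 0.34 = 0.003012 m/d
t = L / v = 1260 / 0.003012 = 418400 d
   = 418400 / 365 = 1150 yr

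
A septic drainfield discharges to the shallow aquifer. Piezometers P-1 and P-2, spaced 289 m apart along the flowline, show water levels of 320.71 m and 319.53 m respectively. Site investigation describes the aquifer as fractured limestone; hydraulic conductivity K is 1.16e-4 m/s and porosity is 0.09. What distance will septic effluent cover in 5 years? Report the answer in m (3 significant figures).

Hydraulic gradient i = (320.71 − 319.53) / 289 = 1.18 / 289 = 0.004083
K = 1.16e-4 m/s × 86400 s/d = 10.02 m/d
q = Ki = 10.02 × 0.004083 = 0.04092 m/d
v_s = q/n_e = 0.04092/0.09 = 0.4547 m/d
T = 5 yr × 365 = 1825 d
L = v × T = 0.4547 × 1825 = 829.8 m

830 m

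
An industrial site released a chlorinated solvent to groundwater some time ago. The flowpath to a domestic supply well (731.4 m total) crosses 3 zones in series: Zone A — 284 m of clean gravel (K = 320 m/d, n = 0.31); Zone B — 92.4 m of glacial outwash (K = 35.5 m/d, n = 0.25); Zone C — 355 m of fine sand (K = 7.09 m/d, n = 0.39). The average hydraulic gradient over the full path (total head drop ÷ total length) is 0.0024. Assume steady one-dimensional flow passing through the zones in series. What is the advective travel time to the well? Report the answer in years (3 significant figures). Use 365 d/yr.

20.9 years

Steady 1-D flow in series ⇒ the Darcy flux q is identical in every zone and the zone head losses add (resistances L/K in series).
Σ(L/K) = 284/320 + 92.4/35.5 + 355/7.09 = 0.8875 + 2.603 + 50.07 = 53.56 d
K_eq = L_total / Σ(L/K) = 731.4 / 53.56 = 13.66 m/d
q = K_eq · i = 13.66 × 0.0024 = 0.03277 m/d (same in every zone)
Zone A: v = q/n = 0.03277/0.31 = 0.1057 m/d → t_A = 284/0.1057 = 2686 d
Zone B: v = q/n = 0.03277/0.25 = 0.1311 m/d → t_B = 92.4/0.1311 = 704.8 d
Zone C: v = q/n = 0.03277/0.39 = 0.08403 m/d → t_C = 355/0.08403 = 4224 d
Total t = 2686 + 704.8 + 4224 = 7616 d
   = 7616 / 365 = 20.9 yr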